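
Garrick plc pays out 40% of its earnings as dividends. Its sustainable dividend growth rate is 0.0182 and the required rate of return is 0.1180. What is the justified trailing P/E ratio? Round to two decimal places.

4.08

Justified trailing P/E = b(1+g)/(r−g) = 0.40×(1+0.0182)/(0.118−0.0182) = 4.0810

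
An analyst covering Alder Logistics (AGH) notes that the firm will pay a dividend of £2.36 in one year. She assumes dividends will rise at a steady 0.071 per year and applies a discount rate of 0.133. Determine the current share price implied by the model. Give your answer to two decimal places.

Gordon growth model: P₀ = D₁/(r − g), with D₁ = 2.36 given directly.
P₀ = 2.3600 / (0.133 − 0.071) = 2.3600 / 0.062 = 38.0645

£38.06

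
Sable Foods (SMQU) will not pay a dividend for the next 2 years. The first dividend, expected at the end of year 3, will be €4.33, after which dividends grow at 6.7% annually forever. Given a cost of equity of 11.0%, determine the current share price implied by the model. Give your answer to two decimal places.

Deferred-dividend DDM. At t=2 the remaining stream is a growing perpetuity with first payment D_3 = 4.33.
V_2 = D_3/(r−g) = 4.33/(0.11−0.067) = 100.6977
P₀ = V_2/(1+r)^2 = 100.6977/(1+0.11)^2 = 81.7285

€81.73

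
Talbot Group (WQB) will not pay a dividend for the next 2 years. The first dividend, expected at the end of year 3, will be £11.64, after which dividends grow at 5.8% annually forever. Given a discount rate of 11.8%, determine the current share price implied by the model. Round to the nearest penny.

Deferred-dividend DDM. At t=2 the remaining stream is a growing perpetuity with first payment D_3 = 11.64.
V_2 = D_3/(r−g) = 11.64/(0.118−0.058) = 194.0000
P₀ = V_2/(1+r)^2 = 194.0000/(1+0.118)^2 = 155.2094

£155.21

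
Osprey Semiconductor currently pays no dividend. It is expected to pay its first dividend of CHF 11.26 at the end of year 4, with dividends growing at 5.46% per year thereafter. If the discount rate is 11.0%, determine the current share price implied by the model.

Deferred-dividend DDM. At t=3 the remaining stream is a growing perpetuity with first payment D_4 = 11.26.
V_3 = D_4/(r−g) = 11.26/(0.11−0.0546) = 203.2491
P₀ = V_3/(1+r)^3 = 203.2491/(1+0.11)^3 = 148.6140

CHF 148.61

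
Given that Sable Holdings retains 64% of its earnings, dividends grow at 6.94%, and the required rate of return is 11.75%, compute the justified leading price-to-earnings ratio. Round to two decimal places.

7.48

Payout ratio b = 1 − 0.64 = 0.36.
Justified leading P/E = b/(r−g) = 0.36/(0.1175−0.0694) = 7.4844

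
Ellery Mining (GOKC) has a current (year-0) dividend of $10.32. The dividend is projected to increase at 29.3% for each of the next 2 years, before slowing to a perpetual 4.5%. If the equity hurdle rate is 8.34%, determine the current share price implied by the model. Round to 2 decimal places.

$427.04

Two-stage DDM. Project D₁…D_2 at 0.293, terminal growth 0.045, discount at r = 0.0834.
D_1 = 13.3438
D_2 = 17.2535
Terminal value at t=2: TV = D_3/(r−g) = 18.0299/(0.0834−0.045) = 469.5283
P₀ = 13.3438/(1+0.0834)^1 + 17.2535/(1+0.0834)^2 + 469.5283/(1+0.0834)^2 = 427.0382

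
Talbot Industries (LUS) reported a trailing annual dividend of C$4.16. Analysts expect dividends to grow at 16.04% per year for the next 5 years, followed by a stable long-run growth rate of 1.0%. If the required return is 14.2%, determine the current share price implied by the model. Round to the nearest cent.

C$56.31

Two-stage DDM. Project D₁…D_5 at 0.1604, terminal growth 0.01, discount at r = 0.142.
D_1 = 4.8273
D_2 = 5.6016
D_3 = 6.5000
D_4 = 7.5427
D_5 = 8.7525
Terminal value at t=5: TV = D_6/(r−g) = 8.8400/(0.142−0.01) = 66.9699
P₀ = 4.8273/(1+0.142)^1 + 5.6016/(1+0.142)^2 + 6.5000/(1+0.142)^3 + 7.5427/(1+0.142)^4 + 8.7525/(1+0.142)^5 + 66.9699/(1+0.142)^5 = 56.3058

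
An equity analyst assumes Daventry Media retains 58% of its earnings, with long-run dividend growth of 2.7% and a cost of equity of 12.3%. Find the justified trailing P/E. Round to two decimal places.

Payout ratio b = 1 − 0.58 = 0.42.
Justified trailing P/E = b(1+g)/(r−g) = 0.42×(1+0.027)/(0.123−0.027) = 4.4931

4.49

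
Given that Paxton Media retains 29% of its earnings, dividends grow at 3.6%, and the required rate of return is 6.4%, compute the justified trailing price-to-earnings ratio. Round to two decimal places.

Payout ratio b = 1 − 0.29 = 0.71.
Justified trailing P/E = b(1+g)/(r−g) = 0.71×(1+0.036)/(0.064−0.036) = 26.2700

26.27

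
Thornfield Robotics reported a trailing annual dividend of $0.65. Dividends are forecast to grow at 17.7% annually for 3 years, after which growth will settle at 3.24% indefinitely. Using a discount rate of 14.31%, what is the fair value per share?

$8.69

Two-stage DDM. Project D₁…D_3 at 0.177, terminal growth 0.0324, discount at r = 0.1431.
D_1 = 0.7651
D_2 = 0.9005
D_3 = 1.0598
Terminal value at t=3: TV = D_4/(r−g) = 1.0942/(0.1431−0.0324) = 9.8842
P₀ = 0.7651/(1+0.1431)^1 + 0.9005/(1+0.1431)^2 + 1.0598/(1+0.1431)^3 + 9.8842/(1+0.1431)^3 = 8.6854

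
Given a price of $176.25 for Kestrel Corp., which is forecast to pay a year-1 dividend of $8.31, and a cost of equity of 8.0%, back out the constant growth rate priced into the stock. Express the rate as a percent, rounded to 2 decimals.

From P₀ = D₁/(r − g), the implied growth is g = r − D₁/P₀.
g = 0.08 − 8.31/176.25 = 0.08 − 0.04715 = 0.03285

3.29%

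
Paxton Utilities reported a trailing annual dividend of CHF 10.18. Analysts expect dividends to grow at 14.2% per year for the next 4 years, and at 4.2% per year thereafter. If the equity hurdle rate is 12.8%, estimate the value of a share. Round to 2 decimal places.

CHF 171.58

Two-stage DDM. Project D₁…D_4 at 0.142, terminal growth 0.042, discount at r = 0.128.
D_1 = 11.6256
D_2 = 13.2764
D_3 = 15.1616
D_4 = 17.3146
Terminal value at t=4: TV = D_5/(r−g) = 18.0418/(0.128−0.042) = 209.7884
P₀ = 11.6256/(1+0.128)^1 + 13.2764/(1+0.128)^2 + 15.1616/(1+0.128)^3 + 17.3146/(1+0.128)^4 + 209.7884/(1+0.128)^4 = 171.5814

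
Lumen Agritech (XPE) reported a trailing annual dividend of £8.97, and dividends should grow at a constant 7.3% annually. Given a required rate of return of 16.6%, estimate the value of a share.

£103.49

Gordon growth model: P₀ = D₁/(r − g). D₁ = 8.97 × (1 + 0.073) = 9.6248.
P₀ = 9.6248 / (0.166 − 0.073) = 9.6248 / 0.093 = 103.4926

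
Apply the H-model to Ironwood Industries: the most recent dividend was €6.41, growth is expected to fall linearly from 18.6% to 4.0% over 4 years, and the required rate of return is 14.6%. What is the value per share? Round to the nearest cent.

H-model: P₀ = D₀[(1+g_L) + H(g_S−g_L)]/(r−g_L), with H = 4/2 = 2.
P₀ = 6.41 × [(1+0.04) + 2×(0.186−0.04)] / (0.146−0.04)
   = 6.41 × 1.3320 / 0.106 = 80.5483

€80.55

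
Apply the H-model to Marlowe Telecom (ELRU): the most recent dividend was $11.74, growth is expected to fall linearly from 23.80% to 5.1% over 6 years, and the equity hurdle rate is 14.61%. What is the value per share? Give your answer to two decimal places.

H-model: P₀ = D₀[(1+g_L) + H(g_S−g_L)]/(r−g_L), with H = 6/2 = 3.
P₀ = 11.74 × [(1+0.051) + 3×(0.238−0.051)] / (0.1461−0.051)
   = 11.74 × 1.6120 / 0.0951 = 198.9998

$199.00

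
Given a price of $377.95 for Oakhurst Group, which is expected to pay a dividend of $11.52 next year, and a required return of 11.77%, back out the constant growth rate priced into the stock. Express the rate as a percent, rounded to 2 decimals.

8.72%

From P₀ = D₁/(r − g), the implied growth is g = r − D₁/P₀.
g = 0.1177 − 11.52/377.95 = 0.1177 − 0.03048 = 0.08722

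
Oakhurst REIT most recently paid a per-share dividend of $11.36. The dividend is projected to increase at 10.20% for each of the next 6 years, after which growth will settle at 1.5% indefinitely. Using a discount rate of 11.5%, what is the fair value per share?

$172.90

Two-stage DDM. Project D₁…D_6 at 0.102, terminal growth 0.015, discount at r = 0.115.
D_1 = 12.5187
D_2 = 13.7956
D_3 = 15.2028
D_4 = 16.7535
D_5 = 18.4623
D_6 = 20.3455
Terminal value at t=6: TV = D_7/(r−g) = 20.6507/(0.115−0.015) = 206.5066
P₀ = 12.5187/(1+0.115)^1 + 13.7956/(1+0.115)^2 + 15.2028/(1+0.115)^3 + 16.7535/(1+0.115)^4 + 18.4623/(1+0.115)^5 + 20.3455/(1+0.115)^6 + 206.5066/(1+0.115)^6 = 172.9014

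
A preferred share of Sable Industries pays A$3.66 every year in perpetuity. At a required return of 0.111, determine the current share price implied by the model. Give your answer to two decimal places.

A$32.97

Zero-growth DDM (perpetuity): P₀ = D/r = 3.66 / 0.111 = 32.9730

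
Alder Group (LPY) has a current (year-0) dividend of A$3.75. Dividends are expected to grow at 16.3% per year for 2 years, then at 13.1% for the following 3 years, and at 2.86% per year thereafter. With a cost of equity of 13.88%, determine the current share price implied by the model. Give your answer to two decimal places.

Three-stage DDM. Project D₁…D_5; terminal Gordon value at t=5 with g = 0.0286; discount at r = 0.1388.
D_1 = 4.3613
D_2 = 5.0721
D_3 = 5.7366
D_4 = 6.4881
D_5 = 7.3380
TV_5 = 7.5479/(0.1388−0.0286) = 68.4926
P₀ = Σ Dₜ/(1+r)ᵗ + TV_5/(1+r)^5 = 55.0747

A$55.07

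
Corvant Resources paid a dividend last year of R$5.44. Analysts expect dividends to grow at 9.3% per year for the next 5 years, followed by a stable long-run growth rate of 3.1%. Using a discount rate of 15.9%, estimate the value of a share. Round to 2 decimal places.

Two-stage DDM. Project D₁…D_5 at 0.093, terminal growth 0.031, discount at r = 0.159.
D_1 = 5.9459
D_2 = 6.4989
D_3 = 7.1033
D_4 = 7.7639
D_5 = 8.4859
Terminal value at t=5: TV = D_6/(r−g) = 8.7490/(0.159−0.031) = 68.3516
P₀ = 5.9459/(1+0.159)^1 + 6.4989/(1+0.159)^2 + 7.1033/(1+0.159)^3 + 7.7639/(1+0.159)^4 + 8.4859/(1+0.159)^5 + 68.3516/(1+0.159)^5 = 55.5750

R$55.58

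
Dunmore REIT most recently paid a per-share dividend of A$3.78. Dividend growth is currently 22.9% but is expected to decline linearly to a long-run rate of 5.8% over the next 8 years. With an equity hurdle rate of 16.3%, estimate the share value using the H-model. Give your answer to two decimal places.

H-model: P₀ = D₀[(1+g_L) + H(g_S−g_L)]/(r−g_L), with H = 8/2 = 4.
P₀ = 3.78 × [(1+0.058) + 4×(0.229−0.058)] / (0.163−0.058)
   = 3.78 × 1.7420 / 0.105 = 62.7120

A$62.71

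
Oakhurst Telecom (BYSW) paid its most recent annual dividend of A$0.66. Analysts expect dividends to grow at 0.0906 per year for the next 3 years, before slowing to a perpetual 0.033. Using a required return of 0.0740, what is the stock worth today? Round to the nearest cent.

Two-stage DDM. Project D₁…D_3 at 0.0906, terminal growth 0.033, discount at r = 0.074.
D_1 = 0.7198
D_2 = 0.7850
D_3 = 0.8561
Terminal value at t=3: TV = D_4/(r−g) = 0.8844/(0.074−0.033) = 21.5703
P₀ = 0.7198/(1+0.074)^1 + 0.7850/(1+0.074)^2 + 0.8561/(1+0.074)^3 + 21.5703/(1+0.074)^3 = 19.4537

A$19.45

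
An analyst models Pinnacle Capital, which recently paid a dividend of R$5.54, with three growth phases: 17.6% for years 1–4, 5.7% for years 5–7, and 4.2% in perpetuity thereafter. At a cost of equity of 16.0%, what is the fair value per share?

Three-stage DDM. Project D₁…D_7; terminal Gordon value at t=7 with g = 0.042; discount at r = 0.16.
D_1 = 6.5150
D_2 = 7.6617
D_3 = 9.0101
D_4 = 10.5959
D_5 = 11.1999
D_6 = 11.8383
D_7 = 12.5131
TV_7 = 13.0386/(0.16−0.042) = 110.4968
P₀ = Σ Dₜ/(1+r)ᵗ + TV_7/(1+r)^7 = 76.6506

R$76.65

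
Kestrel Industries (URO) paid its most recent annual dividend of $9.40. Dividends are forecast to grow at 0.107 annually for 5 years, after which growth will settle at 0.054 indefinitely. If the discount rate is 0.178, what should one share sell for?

$97.71

Two-stage DDM. Project D₁…D_5 at 0.107, terminal growth 0.054, discount at r = 0.178.
D_1 = 10.4058
D_2 = 11.5192
D_3 = 12.7518
D_4 = 14.1162
D_5 = 15.6267
Terminal value at t=5: TV = D_6/(r−g) = 16.4705/(0.178−0.054) = 132.8265
P₀ = 10.4058/(1+0.178)^1 + 11.5192/(1+0.178)^2 + 12.7518/(1+0.178)^3 + 14.1162/(1+0.178)^4 + 15.6267/(1+0.178)^5 + 132.8265/(1+0.178)^5 = 97.7088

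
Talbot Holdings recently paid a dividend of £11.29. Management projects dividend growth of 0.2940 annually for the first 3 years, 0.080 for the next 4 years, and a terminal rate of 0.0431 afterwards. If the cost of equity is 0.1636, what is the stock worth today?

Three-stage DDM. Project D₁…D_7; terminal Gordon value at t=7 with g = 0.0431; discount at r = 0.1636.
D_1 = 14.6093
D_2 = 18.9044
D_3 = 24.4623
D_4 = 26.4193
D_5 = 28.5328
D_6 = 30.8154
D_7 = 33.2806
TV_7 = 34.7150/(0.1636−0.0431) = 288.0917
P₀ = Σ Dₜ/(1+r)ᵗ + TV_7/(1+r)^7 = 193.5179

£193.52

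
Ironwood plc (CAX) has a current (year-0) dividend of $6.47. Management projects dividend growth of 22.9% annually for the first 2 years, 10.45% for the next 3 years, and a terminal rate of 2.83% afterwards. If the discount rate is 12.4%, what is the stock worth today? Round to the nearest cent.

$116.08

Three-stage DDM. Project D₁…D_5; terminal Gordon value at t=5 with g = 0.0283; discount at r = 0.124.
D_1 = 7.9516
D_2 = 9.7726
D_3 = 10.7938
D_4 = 11.9217
D_5 = 13.1676
TV_5 = 13.5402/(0.124−0.0283) = 141.4859
P₀ = Σ Dₜ/(1+r)ᵗ + TV_5/(1+r)^5 = 116.0841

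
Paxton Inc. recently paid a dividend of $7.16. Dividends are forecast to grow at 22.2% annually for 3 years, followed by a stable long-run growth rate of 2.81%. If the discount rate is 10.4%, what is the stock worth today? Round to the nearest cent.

Two-stage DDM. Project D₁…D_3 at 0.222, terminal growth 0.0281, discount at r = 0.104.
D_1 = 8.7495
D_2 = 10.6919
D_3 = 13.0655
Terminal value at t=3: TV = D_4/(r−g) = 13.4327/(0.104−0.0281) = 176.9784
P₀ = 8.7495/(1+0.104)^1 + 10.6919/(1+0.104)^2 + 13.0655/(1+0.104)^3 + 176.9784/(1+0.104)^3 = 157.9341

$157.93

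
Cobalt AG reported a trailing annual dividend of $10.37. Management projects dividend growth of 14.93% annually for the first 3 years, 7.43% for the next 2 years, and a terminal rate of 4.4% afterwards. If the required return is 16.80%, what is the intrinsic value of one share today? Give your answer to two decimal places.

Three-stage DDM. Project D₁…D_5; terminal Gordon value at t=5 with g = 0.044; discount at r = 0.168.
D_1 = 11.9182
D_2 = 13.6976
D_3 = 15.7427
D_4 = 16.9124
D_5 = 18.1690
TV_5 = 18.9684/(0.168−0.044) = 152.9709
P₀ = Σ Dₜ/(1+r)ᵗ + TV_5/(1+r)^5 = 117.9411

$117.94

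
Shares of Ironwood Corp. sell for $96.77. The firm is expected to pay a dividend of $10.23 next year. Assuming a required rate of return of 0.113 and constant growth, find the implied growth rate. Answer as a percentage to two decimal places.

From P₀ = D₁/(r − g), the implied growth is g = r − D₁/P₀.
g = 0.113 − 10.23/96.77 = 0.113 − 0.10571 = 0.00729

0.73%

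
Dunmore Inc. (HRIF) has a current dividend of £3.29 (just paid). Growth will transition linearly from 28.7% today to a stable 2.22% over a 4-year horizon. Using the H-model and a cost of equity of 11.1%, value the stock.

H-model: P₀ = D₀[(1+g_L) + H(g_S−g_L)]/(r−g_L), with H = 4/2 = 2.
P₀ = 3.29 × [(1+0.0222) + 2×(0.287−0.0222)] / (0.111−0.0222)
   = 3.29 × 1.5518 / 0.0888 = 57.4935

£57.49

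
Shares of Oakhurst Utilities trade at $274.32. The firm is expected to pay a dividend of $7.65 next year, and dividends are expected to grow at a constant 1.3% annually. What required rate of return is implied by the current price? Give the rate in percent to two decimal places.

4.09%

Rearranging the constant-growth DDM: r = D₁/P₀ + g.
r = 7.6500 / 274.32 + 0.013 = 0.02789 + 0.013 = 0.04089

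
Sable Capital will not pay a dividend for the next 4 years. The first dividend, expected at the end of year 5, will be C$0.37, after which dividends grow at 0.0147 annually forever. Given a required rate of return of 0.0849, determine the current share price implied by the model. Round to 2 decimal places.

Deferred-dividend DDM. At t=4 the remaining stream is a growing perpetuity with first payment D_5 = 0.37.
V_4 = D_5/(r−g) = 0.37/(0.0849−0.0147) = 5.2707
P₀ = V_4/(1+r)^4 = 5.2707/(1+0.0849)^4 = 3.8046

C$3.80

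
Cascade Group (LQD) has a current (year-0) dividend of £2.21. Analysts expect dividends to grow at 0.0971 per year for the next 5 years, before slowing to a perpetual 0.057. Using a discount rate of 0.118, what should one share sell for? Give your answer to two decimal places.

Two-stage DDM. Project D₁…D_5 at 0.0971, terminal growth 0.057, discount at r = 0.118.
D_1 = 2.4246
D_2 = 2.6600
D_3 = 2.9183
D_4 = 3.2017
D_5 = 3.5126
Terminal value at t=5: TV = D_6/(r−g) = 3.7128/(0.118−0.057) = 60.8651
P₀ = 2.4246/(1+0.118)^1 + 2.6600/(1+0.118)^2 + 2.9183/(1+0.118)^3 + 3.2017/(1+0.118)^4 + 3.5126/(1+0.118)^5 + 60.8651/(1+0.118)^5 = 45.2920

£45.29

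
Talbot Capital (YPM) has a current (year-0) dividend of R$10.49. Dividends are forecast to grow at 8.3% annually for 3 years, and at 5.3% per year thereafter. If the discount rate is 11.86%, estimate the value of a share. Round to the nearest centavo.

R$182.32

Two-stage DDM. Project D₁…D_3 at 0.083, terminal growth 0.053, discount at r = 0.1186.
D_1 = 11.3607
D_2 = 12.3036
D_3 = 13.3248
Terminal value at t=3: TV = D_4/(r−g) = 14.0310/(0.1186−0.053) = 213.8875
P₀ = 11.3607/(1+0.1186)^1 + 12.3036/(1+0.1186)^2 + 13.3248/(1+0.1186)^3 + 213.8875/(1+0.1186)^3 = 182.3223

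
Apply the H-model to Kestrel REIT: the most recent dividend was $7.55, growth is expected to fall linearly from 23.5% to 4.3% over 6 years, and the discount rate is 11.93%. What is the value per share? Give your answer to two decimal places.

H-model: P₀ = D₀[(1+g_L) + H(g_S−g_L)]/(r−g_L), with H = 6/2 = 3.
P₀ = 7.55 × [(1+0.043) + 3×(0.235−0.043)] / (0.1193−0.043)
   = 7.55 × 1.6190 / 0.0763 = 160.2025

$160.20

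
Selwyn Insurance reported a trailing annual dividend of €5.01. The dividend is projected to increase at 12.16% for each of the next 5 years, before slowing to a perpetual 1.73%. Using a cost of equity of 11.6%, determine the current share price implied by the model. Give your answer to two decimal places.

€78.38

Two-stage DDM. Project D₁…D_5 at 0.1216, terminal growth 0.0173, discount at r = 0.116.
D_1 = 5.6192
D_2 = 6.3025
D_3 = 7.0689
D_4 = 7.9285
D_5 = 8.8926
Terminal value at t=5: TV = D_6/(r−g) = 9.0464/(0.116−0.0173) = 91.6557
P₀ = 5.6192/(1+0.116)^1 + 6.3025/(1+0.116)^2 + 7.0689/(1+0.116)^3 + 7.9285/(1+0.116)^4 + 8.8926/(1+0.116)^5 + 91.6557/(1+0.116)^5 = 78.3763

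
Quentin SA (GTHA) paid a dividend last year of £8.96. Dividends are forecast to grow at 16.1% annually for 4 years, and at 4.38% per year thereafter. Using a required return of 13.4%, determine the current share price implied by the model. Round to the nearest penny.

Two-stage DDM. Project D₁…D_4 at 0.161, terminal growth 0.0438, discount at r = 0.134.
D_1 = 10.4026
D_2 = 12.0774
D_3 = 14.0218
D_4 = 16.2793
Terminal value at t=4: TV = D_5/(r−g) = 16.9924/(0.134−0.0438) = 188.3856
P₀ = 10.4026/(1+0.134)^1 + 12.0774/(1+0.134)^2 + 14.0218/(1+0.134)^3 + 16.2793/(1+0.134)^4 + 188.3856/(1+0.134)^4 = 151.9435

£151.94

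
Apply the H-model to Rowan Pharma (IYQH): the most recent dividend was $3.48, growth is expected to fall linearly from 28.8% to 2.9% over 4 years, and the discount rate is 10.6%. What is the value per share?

H-model: P₀ = D₀[(1+g_L) + H(g_S−g_L)]/(r−g_L), with H = 4/2 = 2.
P₀ = 3.48 × [(1+0.029) + 2×(0.288−0.029)] / (0.106−0.029)
   = 3.48 × 1.5470 / 0.077 = 69.9164

$69.92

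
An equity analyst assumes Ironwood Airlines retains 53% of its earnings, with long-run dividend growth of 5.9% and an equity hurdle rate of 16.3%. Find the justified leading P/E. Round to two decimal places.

Payout ratio b = 1 − 0.53 = 0.47.
Justified leading P/E = b/(r−g) = 0.47/(0.163−0.059) = 4.5192

4.52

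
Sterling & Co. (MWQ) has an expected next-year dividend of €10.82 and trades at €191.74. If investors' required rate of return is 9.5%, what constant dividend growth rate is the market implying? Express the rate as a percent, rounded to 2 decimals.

3.86%

From P₀ = D₁/(r − g), the implied growth is g = r − D₁/P₀.
g = 0.095 − 10.82/191.74 = 0.095 − 0.05643 = 0.03857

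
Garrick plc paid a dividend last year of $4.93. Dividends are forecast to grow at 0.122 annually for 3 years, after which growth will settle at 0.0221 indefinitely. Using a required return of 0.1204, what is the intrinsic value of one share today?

$66.31

Two-stage DDM. Project D₁…D_3 at 0.122, terminal growth 0.0221, discount at r = 0.1204.
D_1 = 5.5315
D_2 = 6.2063
D_3 = 6.9635
Terminal value at t=3: TV = D_4/(r−g) = 7.1174/(0.1204−0.0221) = 72.4045
P₀ = 5.5315/(1+0.1204)^1 + 6.2063/(1+0.1204)^2 + 6.9635/(1+0.1204)^3 + 72.4045/(1+0.1204)^3 = 66.3132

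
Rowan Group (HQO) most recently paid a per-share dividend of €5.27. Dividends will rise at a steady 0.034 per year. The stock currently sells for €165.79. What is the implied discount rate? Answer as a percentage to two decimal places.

6.69%

Rearranging the constant-growth DDM: r = D₁/P₀ + g.
D₁ = 5.27 × (1 + 0.034) = 5.4492.
r = 5.4492 / 165.79 + 0.034 = 0.03287 + 0.034 = 0.06687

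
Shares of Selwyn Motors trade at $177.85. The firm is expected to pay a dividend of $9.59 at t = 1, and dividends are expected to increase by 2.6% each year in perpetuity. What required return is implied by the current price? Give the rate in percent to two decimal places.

Rearranging the constant-growth DDM: r = D₁/P₀ + g.
r = 9.5900 / 177.85 + 0.026 = 0.05392 + 0.026 = 0.07992

7.99%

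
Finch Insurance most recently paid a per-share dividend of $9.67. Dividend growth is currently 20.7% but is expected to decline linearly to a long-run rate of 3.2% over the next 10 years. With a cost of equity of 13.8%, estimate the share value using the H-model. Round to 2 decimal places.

H-model: P₀ = D₀[(1+g_L) + H(g_S−g_L)]/(r−g_L), with H = 10/2 = 5.
P₀ = 9.67 × [(1+0.032) + 5×(0.207−0.032)] / (0.138−0.032)
   = 9.67 × 1.9070 / 0.106 = 173.9688

$173.97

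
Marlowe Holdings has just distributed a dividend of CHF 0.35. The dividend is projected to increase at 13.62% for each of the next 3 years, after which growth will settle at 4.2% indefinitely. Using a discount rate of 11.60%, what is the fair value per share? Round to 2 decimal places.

Two-stage DDM. Project D₁…D_3 at 0.1362, terminal growth 0.042, discount at r = 0.116.
D_1 = 0.3977
D_2 = 0.4518
D_3 = 0.5134
Terminal value at t=3: TV = D_4/(r−g) = 0.5349/(0.116−0.042) = 7.2288
P₀ = 0.3977/(1+0.116)^1 + 0.4518/(1+0.116)^2 + 0.5134/(1+0.116)^3 + 7.2288/(1+0.116)^3 = 6.2893

CHF 6.29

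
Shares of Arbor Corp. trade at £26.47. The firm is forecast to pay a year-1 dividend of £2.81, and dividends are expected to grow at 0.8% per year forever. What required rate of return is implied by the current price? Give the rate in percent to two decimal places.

Rearranging the constant-growth DDM: r = D₁/P₀ + g.
r = 2.8100 / 26.47 + 0.008 = 0.10616 + 0.008 = 0.11416

11.42%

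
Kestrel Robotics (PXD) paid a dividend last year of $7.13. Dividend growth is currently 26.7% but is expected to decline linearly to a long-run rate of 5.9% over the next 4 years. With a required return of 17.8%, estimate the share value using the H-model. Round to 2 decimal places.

H-model: P₀ = D₀[(1+g_L) + H(g_S−g_L)]/(r−g_L), with H = 4/2 = 2.
P₀ = 7.13 × [(1+0.059) + 2×(0.267−0.059)] / (0.178−0.059)
   = 7.13 × 1.4750 / 0.119 = 88.3761

$88.38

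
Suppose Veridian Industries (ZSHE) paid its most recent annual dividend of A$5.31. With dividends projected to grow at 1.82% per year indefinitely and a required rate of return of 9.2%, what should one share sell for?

A$73.26

Gordon growth model: P₀ = D₁/(r − g). D₁ = 5.31 × (1 + 0.0182) = 5.4066.
P₀ = 5.4066 / (0.092 − 0.0182) = 5.4066 / 0.0738 = 73.2607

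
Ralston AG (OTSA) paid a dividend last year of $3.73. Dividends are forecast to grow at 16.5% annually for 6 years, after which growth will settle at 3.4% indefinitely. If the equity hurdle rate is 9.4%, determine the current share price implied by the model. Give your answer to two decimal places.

Two-stage DDM. Project D₁…D_6 at 0.165, terminal growth 0.034, discount at r = 0.094.
D_1 = 4.3455
D_2 = 5.0624
D_3 = 5.8978
D_4 = 6.8709
D_5 = 8.0046
D_6 = 9.3253
Terminal value at t=6: TV = D_7/(r−g) = 9.6424/(0.094−0.034) = 160.7066
P₀ = 4.3455/(1+0.094)^1 + 5.0624/(1+0.094)^2 + 5.8978/(1+0.094)^3 + 6.8709/(1+0.094)^4 + 8.0046/(1+0.094)^5 + 9.3253/(1+0.094)^6 + 160.7066/(1+0.094)^6 = 121.7916

$121.79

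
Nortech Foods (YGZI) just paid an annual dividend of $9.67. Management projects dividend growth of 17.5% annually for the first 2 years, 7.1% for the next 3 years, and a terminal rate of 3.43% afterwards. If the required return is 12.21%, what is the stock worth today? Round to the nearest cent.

Three-stage DDM. Project D₁…D_5; terminal Gordon value at t=5 with g = 0.0343; discount at r = 0.1221.
D_1 = 11.3622
D_2 = 13.3506
D_3 = 14.2985
D_4 = 15.3137
D_5 = 16.4010
TV_5 = 16.9636/(0.1221−0.0343) = 193.2069
P₀ = Σ Dₜ/(1+r)ᵗ + TV_5/(1+r)^5 = 158.3374

$158.34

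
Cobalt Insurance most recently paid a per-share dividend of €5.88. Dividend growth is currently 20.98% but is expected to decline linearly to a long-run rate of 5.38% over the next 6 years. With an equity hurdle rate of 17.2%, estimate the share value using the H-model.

€75.70

H-model: P₀ = D₀[(1+g_L) + H(g_S−g_L)]/(r−g_L), with H = 6/2 = 3.
P₀ = 5.88 × [(1+0.0538) + 3×(0.2098−0.0538)] / (0.172−0.0538)
   = 5.88 × 1.5218 / 0.1182 = 75.7038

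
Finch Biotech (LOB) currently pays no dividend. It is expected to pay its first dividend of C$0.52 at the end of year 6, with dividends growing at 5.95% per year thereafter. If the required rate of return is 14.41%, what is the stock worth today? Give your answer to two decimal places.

C$3.14

Deferred-dividend DDM. At t=5 the remaining stream is a growing perpetuity with first payment D_6 = 0.52.
V_5 = D_6/(r−g) = 0.52/(0.1441−0.0595) = 6.1466
P₀ = V_5/(1+r)^5 = 6.1466/(1+0.1441)^5 = 3.1355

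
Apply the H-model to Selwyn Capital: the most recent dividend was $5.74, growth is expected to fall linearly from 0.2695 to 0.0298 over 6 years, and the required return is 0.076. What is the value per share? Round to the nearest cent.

$217.29

H-model: P₀ = D₀[(1+g_L) + H(g_S−g_L)]/(r−g_L), with H = 6/2 = 3.
P₀ = 5.74 × [(1+0.0298) + 3×(0.2695−0.0298)] / (0.076−0.0298)
   = 5.74 × 1.7489 / 0.0462 = 217.2876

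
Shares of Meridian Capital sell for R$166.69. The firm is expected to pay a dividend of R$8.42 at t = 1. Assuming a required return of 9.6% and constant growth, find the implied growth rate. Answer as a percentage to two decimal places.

From P₀ = D₁/(r − g), the implied growth is g = r − D₁/P₀.
g = 0.096 − 8.42/166.69 = 0.096 − 0.05051 = 0.04549

4.55%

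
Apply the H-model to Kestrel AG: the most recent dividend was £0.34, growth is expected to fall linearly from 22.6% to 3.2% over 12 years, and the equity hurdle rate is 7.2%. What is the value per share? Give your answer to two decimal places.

£18.67

H-model: P₀ = D₀[(1+g_L) + H(g_S−g_L)]/(r−g_L), with H = 12/2 = 6.
P₀ = 0.34 × [(1+0.032) + 6×(0.226−0.032)] / (0.072−0.032)
   = 0.34 × 2.1960 / 0.04 = 18.6660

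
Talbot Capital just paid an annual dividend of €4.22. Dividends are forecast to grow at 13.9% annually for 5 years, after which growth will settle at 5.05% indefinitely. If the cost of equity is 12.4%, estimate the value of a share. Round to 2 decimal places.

€86.41

Two-stage DDM. Project D₁…D_5 at 0.139, terminal growth 0.0505, discount at r = 0.124.
D_1 = 4.8066
D_2 = 5.4747
D_3 = 6.2357
D_4 = 7.1024
D_5 = 8.0897
Terminal value at t=5: TV = D_6/(r−g) = 8.4982/(0.124−0.0505) = 115.6218
P₀ = 4.8066/(1+0.124)^1 + 5.4747/(1+0.124)^2 + 6.2357/(1+0.124)^3 + 7.1024/(1+0.124)^4 + 8.0897/(1+0.124)^5 + 115.6218/(1+0.124)^5 = 86.4078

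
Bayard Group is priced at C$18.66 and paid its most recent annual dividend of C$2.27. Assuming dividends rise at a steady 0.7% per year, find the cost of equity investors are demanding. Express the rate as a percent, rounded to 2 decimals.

12.95%

Rearranging the constant-growth DDM: r = D₁/P₀ + g.
D₁ = 2.27 × (1 + 0.007) = 2.2859.
r = 2.2859 / 18.66 + 0.007 = 0.12250 + 0.007 = 0.12950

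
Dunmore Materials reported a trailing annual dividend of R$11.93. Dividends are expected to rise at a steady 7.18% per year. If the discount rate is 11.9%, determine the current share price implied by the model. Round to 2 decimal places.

R$270.90

Gordon growth model: P₀ = D₁/(r − g). D₁ = 11.93 × (1 + 0.0718) = 12.7866.
P₀ = 12.7866 / (0.119 − 0.0718) = 12.7866 / 0.0472 = 270.9020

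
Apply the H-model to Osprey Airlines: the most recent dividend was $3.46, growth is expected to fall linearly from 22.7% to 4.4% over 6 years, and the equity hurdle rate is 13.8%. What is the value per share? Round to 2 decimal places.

$58.64

H-model: P₀ = D₀[(1+g_L) + H(g_S−g_L)]/(r−g_L), with H = 6/2 = 3.
P₀ = 3.46 × [(1+0.044) + 3×(0.227−0.044)] / (0.138−0.044)
   = 3.46 × 1.5930 / 0.094 = 58.6360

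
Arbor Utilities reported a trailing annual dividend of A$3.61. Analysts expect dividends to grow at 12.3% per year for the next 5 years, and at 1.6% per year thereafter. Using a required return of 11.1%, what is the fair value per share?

Two-stage DDM. Project D₁…D_5 at 0.123, terminal growth 0.016, discount at r = 0.111.
D_1 = 4.0540
D_2 = 4.5527
D_3 = 5.1127
D_4 = 5.7415
D_5 = 6.4477
Terminal value at t=5: TV = D_6/(r−g) = 6.5509/(0.111−0.016) = 68.9566
P₀ = 4.0540/(1+0.111)^1 + 4.5527/(1+0.111)^2 + 5.1127/(1+0.111)^3 + 5.7415/(1+0.111)^4 + 6.4477/(1+0.111)^5 + 68.9566/(1+0.111)^5 = 59.3819

A$59.38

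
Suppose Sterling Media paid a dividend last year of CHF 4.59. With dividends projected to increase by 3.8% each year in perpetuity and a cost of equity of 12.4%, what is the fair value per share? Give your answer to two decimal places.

CHF 55.40

Gordon growth model: P₀ = D₁/(r − g). D₁ = 4.59 × (1 + 0.038) = 4.7644.
P₀ = 4.7644 / (0.124 − 0.038) = 4.7644 / 0.086 = 55.4002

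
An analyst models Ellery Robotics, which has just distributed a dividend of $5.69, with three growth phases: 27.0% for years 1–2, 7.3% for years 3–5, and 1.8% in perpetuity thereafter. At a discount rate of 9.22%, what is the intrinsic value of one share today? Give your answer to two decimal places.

$136.67

Three-stage DDM. Project D₁…D_5; terminal Gordon value at t=5 with g = 0.018; discount at r = 0.0922.
D_1 = 7.2263
D_2 = 9.1774
D_3 = 9.8474
D_4 = 10.5662
D_5 = 11.3375
TV_5 = 11.5416/(0.0922−0.018) = 155.5474
P₀ = Σ Dₜ/(1+r)ᵗ + TV_5/(1+r)^5 = 136.6687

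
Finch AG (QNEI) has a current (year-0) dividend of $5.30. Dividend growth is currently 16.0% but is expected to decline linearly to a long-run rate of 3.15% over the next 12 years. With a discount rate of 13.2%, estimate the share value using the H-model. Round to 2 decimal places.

$95.06

H-model: P₀ = D₀[(1+g_L) + H(g_S−g_L)]/(r−g_L), with H = 12/2 = 6.
P₀ = 5.30 × [(1+0.0315) + 6×(0.16−0.0315)] / (0.132−0.0315)
   = 5.30 × 1.8025 / 0.1005 = 95.0572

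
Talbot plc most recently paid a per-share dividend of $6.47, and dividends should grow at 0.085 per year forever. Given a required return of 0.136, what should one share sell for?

Gordon growth model: P₀ = D₁/(r − g). D₁ = 6.47 × (1 + 0.085) = 7.0199.
P₀ = 7.0199 / (0.136 − 0.085) = 7.0199 / 0.051 = 137.6461

$137.65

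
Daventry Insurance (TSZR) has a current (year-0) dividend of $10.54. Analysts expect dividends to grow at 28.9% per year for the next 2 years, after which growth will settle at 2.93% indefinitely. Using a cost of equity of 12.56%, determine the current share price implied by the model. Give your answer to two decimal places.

Two-stage DDM. Project D₁…D_2 at 0.289, terminal growth 0.0293, discount at r = 0.1256.
D_1 = 13.5861
D_2 = 17.5124
Terminal value at t=2: TV = D_3/(r−g) = 18.0255/(0.1256−0.0293) = 187.1812
P₀ = 13.5861/(1+0.1256)^1 + 17.5124/(1+0.1256)^2 + 187.1812/(1+0.1256)^2 = 173.6309

$173.63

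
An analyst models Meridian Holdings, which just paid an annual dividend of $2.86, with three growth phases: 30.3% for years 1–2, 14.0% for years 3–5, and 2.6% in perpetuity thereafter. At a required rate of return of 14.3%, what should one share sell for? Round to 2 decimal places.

$50.41

Three-stage DDM. Project D₁…D_5; terminal Gordon value at t=5 with g = 0.026; discount at r = 0.143.
D_1 = 3.7266
D_2 = 4.8557
D_3 = 5.5355
D_4 = 6.3105
D_5 = 7.1940
TV_5 = 7.3810/(0.143−0.026) = 63.0857
P₀ = Σ Dₜ/(1+r)ᵗ + TV_5/(1+r)^5 = 50.4059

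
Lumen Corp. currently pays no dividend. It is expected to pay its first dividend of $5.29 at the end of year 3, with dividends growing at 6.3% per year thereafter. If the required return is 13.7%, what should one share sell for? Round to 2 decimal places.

$55.30

Deferred-dividend DDM. At t=2 the remaining stream is a growing perpetuity with first payment D_3 = 5.29.
V_2 = D_3/(r−g) = 5.29/(0.137−0.063) = 71.4865
P₀ = V_2/(1+r)^2 = 71.4865/(1+0.137)^2 = 55.2972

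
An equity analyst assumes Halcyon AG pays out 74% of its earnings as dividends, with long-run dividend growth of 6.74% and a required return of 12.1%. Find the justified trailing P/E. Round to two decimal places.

Justified trailing P/E = b(1+g)/(r−g) = 0.74×(1+0.0674)/(0.121−0.0674) = 14.7365

14.74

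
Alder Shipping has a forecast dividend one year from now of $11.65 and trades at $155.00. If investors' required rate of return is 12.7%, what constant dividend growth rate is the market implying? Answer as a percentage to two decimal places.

5.18%

From P₀ = D₁/(r − g), the implied growth is g = r − D₁/P₀.
g = 0.127 − 11.65/155.00 = 0.127 − 0.07516 = 0.05184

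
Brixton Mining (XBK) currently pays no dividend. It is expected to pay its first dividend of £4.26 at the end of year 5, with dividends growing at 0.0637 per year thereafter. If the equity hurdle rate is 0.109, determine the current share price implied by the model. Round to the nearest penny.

Deferred-dividend DDM. At t=4 the remaining stream is a growing perpetuity with first payment D_5 = 4.26.
V_4 = D_5/(r−g) = 4.26/(0.109−0.0637) = 94.0397
P₀ = V_4/(1+r)^4 = 94.0397/(1+0.109)^4 = 62.1706

£62.17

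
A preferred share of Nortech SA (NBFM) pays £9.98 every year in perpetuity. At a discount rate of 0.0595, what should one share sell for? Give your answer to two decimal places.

Zero-growth DDM (perpetuity): P₀ = D/r = 9.98 / 0.0595 = 167.7311

£167.73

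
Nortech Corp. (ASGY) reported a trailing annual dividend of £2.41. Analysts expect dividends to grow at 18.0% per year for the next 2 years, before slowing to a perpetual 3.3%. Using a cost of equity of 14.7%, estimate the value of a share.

Two-stage DDM. Project D₁…D_2 at 0.18, terminal growth 0.033, discount at r = 0.147.
D_1 = 2.8438
D_2 = 3.3557
Terminal value at t=2: TV = D_3/(r−g) = 3.4664/(0.147−0.033) = 30.4072
P₀ = 2.8438/(1+0.147)^1 + 3.3557/(1+0.147)^2 + 30.4072/(1+0.147)^2 = 28.1427

£28.14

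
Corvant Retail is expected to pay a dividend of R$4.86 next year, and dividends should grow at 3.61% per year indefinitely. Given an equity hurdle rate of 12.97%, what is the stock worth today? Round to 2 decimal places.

Gordon growth model: P₀ = D₁/(r − g), with D₁ = 4.86 given directly.
P₀ = 4.8600 / (0.1297 − 0.0361) = 4.8600 / 0.0936 = 51.9231

R$51.92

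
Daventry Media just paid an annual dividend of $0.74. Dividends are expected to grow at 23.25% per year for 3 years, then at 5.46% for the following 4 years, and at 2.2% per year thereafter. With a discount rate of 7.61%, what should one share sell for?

Three-stage DDM. Project D₁…D_7; terminal Gordon value at t=7 with g = 0.022; discount at r = 0.0761.
D_1 = 0.9120
D_2 = 1.1241
D_3 = 1.3855
D_4 = 1.4611
D_5 = 1.5409
D_6 = 1.6250
D_7 = 1.7137
TV_7 = 1.7514/(0.0761−0.022) = 32.3741
P₀ = Σ Dₜ/(1+r)ᵗ + TV_7/(1+r)^7 = 26.5341

$26.53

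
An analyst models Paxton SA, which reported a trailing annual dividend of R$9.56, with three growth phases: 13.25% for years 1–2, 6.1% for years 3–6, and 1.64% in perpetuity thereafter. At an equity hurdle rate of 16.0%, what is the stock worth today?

Three-stage DDM. Project D₁…D_6; terminal Gordon value at t=6 with g = 0.0164; discount at r = 0.16.
D_1 = 10.8267
D_2 = 12.2612
D_3 = 13.0092
D_4 = 13.8027
D_5 = 14.6447
D_6 = 15.5380
TV_6 = 15.7928/(0.16−0.0164) = 109.9781
P₀ = Σ Dₜ/(1+r)ᵗ + TV_6/(1+r)^6 = 92.8927

R$92.89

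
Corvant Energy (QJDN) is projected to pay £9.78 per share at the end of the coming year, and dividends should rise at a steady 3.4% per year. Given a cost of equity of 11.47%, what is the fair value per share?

Gordon growth model: P₀ = D₁/(r − g), with D₁ = 9.78 given directly.
P₀ = 9.7800 / (0.1147 − 0.034) = 9.7800 / 0.0807 = 121.1896

£121.19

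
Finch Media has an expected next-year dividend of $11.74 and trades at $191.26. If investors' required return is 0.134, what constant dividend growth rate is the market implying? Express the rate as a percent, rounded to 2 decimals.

7.26%

From P₀ = D₁/(r − g), the implied growth is g = r − D₁/P₀.
g = 0.134 − 11.74/191.26 = 0.134 − 0.06138 = 0.07262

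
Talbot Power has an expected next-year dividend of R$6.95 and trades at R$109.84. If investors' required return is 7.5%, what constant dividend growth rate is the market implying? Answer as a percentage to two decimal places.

From P₀ = D₁/(r − g), the implied growth is g = r − D₁/P₀.
g = 0.075 − 6.95/109.84 = 0.075 − 0.06327 = 0.01173

1.17%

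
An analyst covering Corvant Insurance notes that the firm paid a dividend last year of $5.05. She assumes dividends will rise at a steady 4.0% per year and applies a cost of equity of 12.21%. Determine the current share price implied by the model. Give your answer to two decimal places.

$63.97

Gordon growth model: P₀ = D₁/(r − g). D₁ = 5.05 × (1 + 0.04) = 5.2520.
P₀ = 5.2520 / (0.1221 − 0.04) = 5.2520 / 0.0821 = 63.9708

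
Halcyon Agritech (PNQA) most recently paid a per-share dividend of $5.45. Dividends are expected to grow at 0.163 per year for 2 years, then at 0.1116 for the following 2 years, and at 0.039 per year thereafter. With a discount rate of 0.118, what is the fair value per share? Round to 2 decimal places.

Three-stage DDM. Project D₁…D_4; terminal Gordon value at t=4 with g = 0.039; discount at r = 0.118.
D_1 = 6.3384
D_2 = 7.3715
D_3 = 8.1942
D_4 = 9.1086
TV_4 = 9.4639/(0.118−0.039) = 119.7958
P₀ = Σ Dₜ/(1+r)ᵗ + TV_4/(1+r)^4 = 99.9396

$99.94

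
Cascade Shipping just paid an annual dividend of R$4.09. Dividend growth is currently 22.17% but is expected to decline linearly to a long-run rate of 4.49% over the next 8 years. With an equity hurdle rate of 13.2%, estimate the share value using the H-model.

H-model: P₀ = D₀[(1+g_L) + H(g_S−g_L)]/(r−g_L), with H = 8/2 = 4.
P₀ = 4.09 × [(1+0.0449) + 4×(0.2217−0.0449)] / (0.132−0.0449)
   = 4.09 × 1.7521 / 0.0871 = 82.2743

R$82.27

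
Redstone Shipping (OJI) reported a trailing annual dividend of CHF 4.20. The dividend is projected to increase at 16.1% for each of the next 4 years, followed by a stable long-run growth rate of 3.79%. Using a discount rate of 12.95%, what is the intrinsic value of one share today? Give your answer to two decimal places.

Two-stage DDM. Project D₁…D_4 at 0.161, terminal growth 0.0379, discount at r = 0.1295.
D_1 = 4.8762
D_2 = 5.6613
D_3 = 6.5727
D_4 = 7.6309
Terminal value at t=4: TV = D_5/(r−g) = 7.9202/(0.1295−0.0379) = 86.4646
P₀ = 4.8762/(1+0.1295)^1 + 5.6613/(1+0.1295)^2 + 6.5727/(1+0.1295)^3 + 7.6309/(1+0.1295)^4 + 86.4646/(1+0.1295)^4 = 71.1287

CHF 71.13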